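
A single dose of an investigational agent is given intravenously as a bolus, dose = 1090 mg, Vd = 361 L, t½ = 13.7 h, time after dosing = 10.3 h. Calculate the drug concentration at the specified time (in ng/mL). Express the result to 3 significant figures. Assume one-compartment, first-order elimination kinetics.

C₀ = Dose / Vd = 1090 / 361 = 3.019 mg/L
k = ln2 / t½ = 0.693147 / 13.7 = 0.05059 h⁻¹
C = C₀ · e^(−k·t) = 3.019 × e^(−0.05059 × 10.3)
  = 3.019 × 0.5939 = 1.793 mg/L
Convert: 1.793 mg/L × 1000 = 1793 ng/mL

1790 ng/mL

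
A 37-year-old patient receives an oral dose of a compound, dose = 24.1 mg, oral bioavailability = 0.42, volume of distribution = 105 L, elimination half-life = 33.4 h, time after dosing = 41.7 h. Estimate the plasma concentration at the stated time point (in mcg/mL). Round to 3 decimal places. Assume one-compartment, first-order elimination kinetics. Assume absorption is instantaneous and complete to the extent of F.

0.041 mcg/mL

Amount reaching circulation = F × Dose = 0.42 × 24.10 = 10.12 mg
C₀ = F·Dose / Vd = 10.12 / 105 = 0.09638 mg/L
k = ln2 / t½ = 0.693147 / 33.4 = 0.02075 h⁻¹
C = C₀ · e^(−k·t) = 0.09638 × e^(−0.02075 × 41.7)
  = 0.09638 × 0.4209 = 0.04057 mg/L
(0.04057 mg/L = 0.04057 mcg/mL)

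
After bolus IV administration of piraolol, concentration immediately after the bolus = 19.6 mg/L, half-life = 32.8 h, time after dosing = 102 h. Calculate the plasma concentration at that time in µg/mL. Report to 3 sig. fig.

k = ln2 / t½ = 0.693147 / 32.8 = 0.02113 h⁻¹
C = C₀ · e^(−k·t) = 19.60 × e^(−0.02113 × 102)
  = 19.60 × 0.1159 = 2.272 mg/L
(2.272 mg/L = 2.272 µg/mL)

2.27 µg/mL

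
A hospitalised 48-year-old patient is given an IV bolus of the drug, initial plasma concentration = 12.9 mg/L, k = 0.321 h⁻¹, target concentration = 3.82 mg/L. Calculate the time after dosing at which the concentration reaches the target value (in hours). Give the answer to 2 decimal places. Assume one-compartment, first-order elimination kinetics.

t = ln(C₀ / C) / k = ln(12.90 / 3.82) / 0.3210
  = ln(3.377) / 0.3210 = 1.217 / 0.3210 = 3.791 h

3.79 h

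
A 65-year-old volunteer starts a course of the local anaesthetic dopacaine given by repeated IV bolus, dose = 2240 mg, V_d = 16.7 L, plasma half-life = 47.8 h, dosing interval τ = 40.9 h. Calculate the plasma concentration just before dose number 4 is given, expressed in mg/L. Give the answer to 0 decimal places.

C₀ per dose = Dose / Vd = 2240 / 16.7 = 134.1 mg/L
k = ln2 / t½ = 0.693147 / 47.8 = 0.01450 h⁻¹
Fraction remaining after one interval: r = e^(−kτ) = e^(−0.01450 × 40.9) = 0.5526
Before dose 4, 3 doses have been given (aged 1τ, 2τ, 3τ).
C_trough = C₀ × (r + r² + … + r^3) = C₀ × r(1−r^3)/(1−r)
        = 134.1 × 0.5526 × (1 − 0.1687) / (1 − 0.5526) = 137.7 mg/L

138 mg/L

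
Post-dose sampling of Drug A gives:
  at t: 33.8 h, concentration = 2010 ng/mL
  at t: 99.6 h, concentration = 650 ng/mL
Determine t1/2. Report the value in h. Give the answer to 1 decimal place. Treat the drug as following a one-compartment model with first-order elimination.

k = ln(C₁/C₂) / (t₂ − t₁) = ln(2010/650) / (99.6 − 33.8)
  = 1.129 / 65.80 = 0.01716 h⁻¹
t½ = ln2 / k = 0.693147 / 0.01716 = 40.39 h

40.4 h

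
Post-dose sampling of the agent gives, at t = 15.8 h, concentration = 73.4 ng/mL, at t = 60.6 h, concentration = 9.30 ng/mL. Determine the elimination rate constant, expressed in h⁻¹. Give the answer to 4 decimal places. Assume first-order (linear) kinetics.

0.0461 h⁻¹

k = ln(C₁/C₂) / (t₂ − t₁) = ln(73.4/9.30) / (60.6 − 15.8)
  = 2.066 / 44.80 = 0.04612 h⁻¹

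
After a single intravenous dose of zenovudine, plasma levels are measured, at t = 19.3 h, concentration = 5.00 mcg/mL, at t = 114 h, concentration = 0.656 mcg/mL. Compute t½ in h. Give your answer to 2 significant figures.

32 h

k = ln(C₁/C₂) / (t₂ − t₁) = ln(5.00/0.656) / (114 − 19.3)
  = 2.031 / 94.70 = 0.02145 h⁻¹
t½ = ln2 / k = 0.693147 / 0.02145 = 32.31 h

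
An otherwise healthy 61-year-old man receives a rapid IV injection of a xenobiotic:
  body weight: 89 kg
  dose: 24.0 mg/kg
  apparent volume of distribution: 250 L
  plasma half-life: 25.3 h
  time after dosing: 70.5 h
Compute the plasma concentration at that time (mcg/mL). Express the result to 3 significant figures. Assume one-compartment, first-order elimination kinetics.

Total dose = 24.0 × 89 = 2136 mg
C₀ = Dose / Vd = 2136 / 250 = 8.544 mg/L
k = ln2 / t½ = 0.693147 / 25.3 = 0.02740 h⁻¹
C = C₀ · e^(−k·t) = 8.544 × e^(−0.02740 × 70.5)
  = 8.544 × 0.1449 = 1.238 mg/L
(1.238 mg/L = 1.238 mcg/mL)

1.24 mcg/mL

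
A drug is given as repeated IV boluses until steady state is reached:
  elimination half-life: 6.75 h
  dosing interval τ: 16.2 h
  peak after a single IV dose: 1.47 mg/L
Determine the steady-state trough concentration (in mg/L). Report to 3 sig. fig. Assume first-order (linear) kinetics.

0.344 mg/L

k = ln2 / t½ = 0.693147 / 6.75 = 0.1027 h⁻¹
e^(−kτ) = e^(−0.1027 × 16.2) = 0.1894
Accumulation ratio R = 1 / (1 − e^(−kτ)) = 1 / (1 − 0.1894) = 1.234
Steady-state trough = C₀ × R × e^(−kτ) = 1.47 × 1.234 × 0.1894 = 0.3436 mg/L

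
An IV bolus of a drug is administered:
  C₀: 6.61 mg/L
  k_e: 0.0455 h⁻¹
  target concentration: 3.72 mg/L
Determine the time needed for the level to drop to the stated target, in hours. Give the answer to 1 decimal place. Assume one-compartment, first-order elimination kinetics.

12.6 h

t = ln(C₀ / C) / k = ln(6.610 / 3.72) / 0.04550
  = ln(1.777) / 0.04550 = 0.5749 / 0.04550 = 12.64 h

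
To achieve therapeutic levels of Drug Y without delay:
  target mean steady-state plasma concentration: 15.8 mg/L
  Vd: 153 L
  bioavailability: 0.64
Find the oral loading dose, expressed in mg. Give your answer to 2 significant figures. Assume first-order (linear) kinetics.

LD = Css × Vd / F = 15.8 × 153 / 0.64 = 3777 mg

3800 mg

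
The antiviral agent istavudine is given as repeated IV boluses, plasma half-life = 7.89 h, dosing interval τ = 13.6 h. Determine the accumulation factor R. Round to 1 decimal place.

1.4

k = ln2 / t½ = 0.693147 / 7.89 = 0.08785 h⁻¹
e^(−kτ) = e^(−0.08785 × 13.6) = 0.3028
Accumulation ratio R = 1 / (1 − e^(−kτ)) = 1 / (1 − 0.3028) = 1.434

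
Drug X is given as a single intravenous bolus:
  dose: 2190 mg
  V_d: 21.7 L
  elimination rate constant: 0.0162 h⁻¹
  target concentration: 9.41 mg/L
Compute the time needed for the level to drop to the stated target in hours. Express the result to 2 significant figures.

C₀ = Dose / Vd = 2190 / 21.7 = 100.9 mg/L
t = ln(C₀ / C) / k = ln(100.9 / 9.41) / 0.01620
  = ln(10.72) / 0.01620 = 2.372 / 0.01620 = 146.4 h

150 h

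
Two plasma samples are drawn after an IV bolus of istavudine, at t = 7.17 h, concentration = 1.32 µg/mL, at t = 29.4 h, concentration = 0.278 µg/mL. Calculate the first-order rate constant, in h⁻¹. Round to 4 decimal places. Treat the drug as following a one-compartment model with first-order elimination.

k = ln(C₁/C₂) / (t₂ − t₁) = ln(1.32/0.278) / (29.4 − 7.17)
  = 1.558 / 22.23 = 0.07009 h⁻¹

0.0701 h⁻¹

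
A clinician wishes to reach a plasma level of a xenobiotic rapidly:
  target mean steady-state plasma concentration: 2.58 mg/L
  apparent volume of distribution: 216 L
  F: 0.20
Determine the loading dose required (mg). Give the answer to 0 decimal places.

2786 mg

LD = Css × Vd / F = 2.58 × 216 / 0.20 = 2786 mg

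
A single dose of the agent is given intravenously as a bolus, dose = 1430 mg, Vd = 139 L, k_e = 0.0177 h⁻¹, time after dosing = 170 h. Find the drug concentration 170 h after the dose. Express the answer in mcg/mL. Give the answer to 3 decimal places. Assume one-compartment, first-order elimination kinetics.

C₀ = Dose / Vd = 1430 / 139 = 10.29 mg/L
C = C₀ · e^(−k·t) = 10.29 × e^(−0.01770 × 170)
  = 10.29 × 0.04934 = 0.5077 mg/L
(0.5077 mg/L = 0.5077 mcg/mL)

0.508 mcg/mL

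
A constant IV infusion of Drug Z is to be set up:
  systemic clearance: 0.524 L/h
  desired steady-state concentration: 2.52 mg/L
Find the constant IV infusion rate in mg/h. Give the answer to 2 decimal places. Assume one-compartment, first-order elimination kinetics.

At steady state, infusion rate R₀ = Css × CL = 2.52 × 0.5240 = 1.320 mg/h

1.32 mg/h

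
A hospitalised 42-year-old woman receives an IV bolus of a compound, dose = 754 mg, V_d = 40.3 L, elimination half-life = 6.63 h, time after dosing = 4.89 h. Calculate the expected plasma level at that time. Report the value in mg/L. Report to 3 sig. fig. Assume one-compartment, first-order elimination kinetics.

11.2 mg/L

C₀ = Dose / Vd = 754.0 / 40.3 = 18.71 mg/L
k = ln2 / t½ = 0.693147 / 6.63 = 0.1045 h⁻¹
C = C₀ · e^(−k·t) = 18.71 × e^(−0.1045 × 4.89)
  = 18.71 × 0.5999 = 11.22 mg/L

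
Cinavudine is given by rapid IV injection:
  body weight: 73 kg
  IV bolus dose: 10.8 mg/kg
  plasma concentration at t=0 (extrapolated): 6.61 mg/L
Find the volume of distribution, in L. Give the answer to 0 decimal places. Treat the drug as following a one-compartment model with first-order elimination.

119 L

Dose = 10.8 × 73 = 788.4 mg
Vd = Dose / C₀ = 788.4 / 6.61 = 119.3 L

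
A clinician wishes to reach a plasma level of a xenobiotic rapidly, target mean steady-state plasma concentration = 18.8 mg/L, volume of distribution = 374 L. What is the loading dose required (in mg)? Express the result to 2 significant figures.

7000 mg

LD = Css × Vd = 18.8 × 374 = 7031 mg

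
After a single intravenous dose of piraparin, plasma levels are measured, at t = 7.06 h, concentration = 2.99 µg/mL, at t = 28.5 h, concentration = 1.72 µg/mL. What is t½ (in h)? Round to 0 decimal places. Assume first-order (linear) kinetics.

27 h

k = ln(C₁/C₂) / (t₂ − t₁) = ln(2.99/1.72) / (28.5 − 7.06)
  = 0.5529 / 21.44 = 0.02579 h⁻¹
t½ = ln2 / k = 0.693147 / 0.02579 = 26.88 h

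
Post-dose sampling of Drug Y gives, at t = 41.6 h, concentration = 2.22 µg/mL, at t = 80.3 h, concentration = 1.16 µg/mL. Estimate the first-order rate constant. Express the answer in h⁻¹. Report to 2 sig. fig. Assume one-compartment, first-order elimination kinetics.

k = ln(C₁/C₂) / (t₂ − t₁) = ln(2.22/1.16) / (80.3 − 41.6)
  = 0.6491 / 38.70 = 0.01677 h⁻¹

0.017 h⁻¹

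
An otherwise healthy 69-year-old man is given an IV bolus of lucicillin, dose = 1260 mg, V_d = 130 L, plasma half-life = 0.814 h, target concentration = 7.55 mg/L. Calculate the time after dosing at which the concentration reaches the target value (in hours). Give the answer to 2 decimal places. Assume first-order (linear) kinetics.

C₀ = Dose / Vd = 1260 / 130 = 9.692 mg/L
k = ln2 / t½ = 0.693147 / 0.814 = 0.8515 h⁻¹
t = ln(C₀ / C) / k = ln(9.692 / 7.55) / 0.8515
  = ln(1.284) / 0.8515 = 0.2500 / 0.8515 = 0.2936 h

0.29 h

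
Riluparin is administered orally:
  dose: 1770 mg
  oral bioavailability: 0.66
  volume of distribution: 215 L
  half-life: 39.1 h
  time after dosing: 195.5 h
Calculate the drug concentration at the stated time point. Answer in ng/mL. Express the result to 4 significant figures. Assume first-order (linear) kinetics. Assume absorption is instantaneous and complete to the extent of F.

169.8 ng/mL

Amount reaching circulation = F × Dose = 0.66 × 1770 = 1168 mg
C₀ = F·Dose / Vd = 1168 / 215 = 5.433 mg/L
k = ln2 / t½ = 0.693147 / 39.1 = 0.01773 h⁻¹
t / t½ = 195.5 / 39.1 = 5 half-lives
C = C₀ × (1/2)^5 = 5.433 × 0.03125 = 0.1698 mg/L
Convert: 0.1698 mg/L × 1000 = 169.8 ng/mL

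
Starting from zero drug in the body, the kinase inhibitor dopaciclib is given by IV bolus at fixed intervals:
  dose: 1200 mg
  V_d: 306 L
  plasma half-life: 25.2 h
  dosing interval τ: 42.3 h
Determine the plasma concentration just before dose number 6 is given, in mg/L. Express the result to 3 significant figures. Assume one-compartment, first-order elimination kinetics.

C₀ per dose = Dose / Vd = 1200 / 306 = 3.922 mg/L
k = ln2 / t½ = 0.693147 / 25.2 = 0.02751 h⁻¹
Fraction remaining after one interval: r = e^(−kτ) = e^(−0.02751 × 42.3) = 0.3123
Before dose 6, 5 doses have been given (aged 1τ, 2τ, 3τ, 4τ, 5τ).
C_trough = C₀ × (r + r² + … + r^5) = C₀ × r(1−r^5)/(1−r)
        = 3.922 × 0.3123 × (1 − 0.002971) / (1 − 0.3123) = 1.776 mg/L

1.78 mg/L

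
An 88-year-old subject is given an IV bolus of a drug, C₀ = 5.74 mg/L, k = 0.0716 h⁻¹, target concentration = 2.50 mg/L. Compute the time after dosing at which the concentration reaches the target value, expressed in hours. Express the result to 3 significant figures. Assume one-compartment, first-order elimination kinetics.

11.6 h

t = ln(C₀ / C) / k = ln(5.740 / 2.50) / 0.07160
  = ln(2.296) / 0.07160 = 0.8312 / 0.07160 = 11.61 h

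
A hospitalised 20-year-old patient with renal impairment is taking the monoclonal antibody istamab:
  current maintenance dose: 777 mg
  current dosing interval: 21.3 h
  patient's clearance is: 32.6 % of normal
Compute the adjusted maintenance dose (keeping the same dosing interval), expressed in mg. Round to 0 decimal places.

253 mg

To keep the same average steady-state level, dosing rate must scale with clearance.
CL ratio = 32.6 / 100 = 0.3260
New dose (same interval) = 777 × 0.3260 = 253.3 mg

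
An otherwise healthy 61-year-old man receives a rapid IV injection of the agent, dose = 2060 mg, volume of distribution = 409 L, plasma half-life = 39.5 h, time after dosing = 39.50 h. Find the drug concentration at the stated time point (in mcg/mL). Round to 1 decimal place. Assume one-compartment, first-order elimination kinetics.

2.5 mcg/mL

C₀ = Dose / Vd = 2060 / 409 = 5.037 mg/L
k = ln2 / t½ = 0.693147 / 39.5 = 0.01755 h⁻¹
t / t½ = 39.50 / 39.5 = 1 half-lives
C = C₀ × (1/2)^1 = 5.037 × 0.5000 = 2.519 mg/L
(2.519 mg/L = 2.519 mcg/mL)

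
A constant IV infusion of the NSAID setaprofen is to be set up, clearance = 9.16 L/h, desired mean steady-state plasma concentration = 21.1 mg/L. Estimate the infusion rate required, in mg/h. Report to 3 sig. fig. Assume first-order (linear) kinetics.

193 mg/h

At steady state, infusion rate R₀ = Css × CL = 21.1 × 9.160 = 193.3 mg/h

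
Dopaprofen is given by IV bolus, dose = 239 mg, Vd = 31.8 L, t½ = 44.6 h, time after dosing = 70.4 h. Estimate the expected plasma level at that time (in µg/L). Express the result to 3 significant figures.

C₀ = Dose / Vd = 239.0 / 31.8 = 7.516 mg/L
k = ln2 / t½ = 0.693147 / 44.6 = 0.01554 h⁻¹
C = C₀ · e^(−k·t) = 7.516 × e^(−0.01554 × 70.4)
  = 7.516 × 0.3349 = 2.517 mg/L
Convert: 2.517 mg/L × 1000 = 2517 µg/L

2520 µg/L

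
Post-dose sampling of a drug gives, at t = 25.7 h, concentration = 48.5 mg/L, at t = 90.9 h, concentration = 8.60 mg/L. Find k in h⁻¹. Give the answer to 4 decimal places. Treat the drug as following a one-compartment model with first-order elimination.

0.0265 h⁻¹

k = ln(C₁/C₂) / (t₂ − t₁) = ln(48.5/8.60) / (90.9 − 25.7)
  = 1.730 / 65.20 = 0.02653 h⁻¹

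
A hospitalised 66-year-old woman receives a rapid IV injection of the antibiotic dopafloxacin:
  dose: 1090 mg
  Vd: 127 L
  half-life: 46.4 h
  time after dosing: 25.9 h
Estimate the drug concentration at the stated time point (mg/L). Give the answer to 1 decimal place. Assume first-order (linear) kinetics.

5.8 mg/L

C₀ = Dose / Vd = 1090 / 127 = 8.583 mg/L
k = ln2 / t½ = 0.693147 / 46.4 = 0.01494 h⁻¹
C = C₀ · e^(−k·t) = 8.583 × e^(−0.01494 × 25.9)
  = 8.583 × 0.6791 = 5.829 mg/L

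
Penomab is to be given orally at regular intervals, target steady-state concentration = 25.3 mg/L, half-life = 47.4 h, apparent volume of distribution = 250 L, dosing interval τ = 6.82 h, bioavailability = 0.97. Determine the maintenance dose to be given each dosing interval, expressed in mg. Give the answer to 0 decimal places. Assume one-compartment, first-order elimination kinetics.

k = ln2 / t½ = 0.693147 / 47.4 = 0.01462 h⁻¹
CL = k × Vd = 0.01462 × 250 = 3.655 L/h
At steady state, F × (Dose/τ) = Css × CL.
Dose = Css × CL × τ / F = 25.3 × 3.655 × 6.82 / 0.97 = 650.2 mg

650 mg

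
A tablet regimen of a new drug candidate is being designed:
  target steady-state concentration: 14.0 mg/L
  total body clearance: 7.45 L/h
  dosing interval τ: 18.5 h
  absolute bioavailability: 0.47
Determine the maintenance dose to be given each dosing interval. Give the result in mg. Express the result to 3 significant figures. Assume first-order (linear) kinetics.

4110 mg

At steady state, F × (Dose/τ) = Css × CL.
Dose = Css × CL × τ / F = 14.0 × 7.450 × 18.5 / 0.47 = 4105 mg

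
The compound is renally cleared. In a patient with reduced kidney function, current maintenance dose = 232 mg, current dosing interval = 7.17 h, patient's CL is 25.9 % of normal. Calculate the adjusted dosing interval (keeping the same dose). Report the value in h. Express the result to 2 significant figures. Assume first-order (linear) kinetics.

28 h

To keep the same average steady-state level, dosing rate must scale with clearance.
CL ratio = 25.9 / 100 = 0.2590
New interval (same dose) = 7.17 / 0.2590 = 27.68 h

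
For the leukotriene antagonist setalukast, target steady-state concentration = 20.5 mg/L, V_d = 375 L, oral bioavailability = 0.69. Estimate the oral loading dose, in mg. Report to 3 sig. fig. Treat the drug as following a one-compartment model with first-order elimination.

11100 mg

LD = Css × Vd / F = 20.5 × 375 / 0.69 = 11140 mg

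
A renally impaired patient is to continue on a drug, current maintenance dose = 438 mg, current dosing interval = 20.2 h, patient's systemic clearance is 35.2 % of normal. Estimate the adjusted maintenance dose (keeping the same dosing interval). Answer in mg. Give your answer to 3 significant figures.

154 mg

To keep the same average steady-state level, dosing rate must scale with clearance.
CL ratio = 35.2 / 100 = 0.3520
New dose (same interval) = 438 × 0.3520 = 154.2 mg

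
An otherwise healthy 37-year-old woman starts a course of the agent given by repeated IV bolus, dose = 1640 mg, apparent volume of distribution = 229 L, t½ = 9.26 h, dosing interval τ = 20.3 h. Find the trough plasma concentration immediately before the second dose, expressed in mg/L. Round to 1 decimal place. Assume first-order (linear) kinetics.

C₀ per dose = Dose / Vd = 1640 / 229 = 7.162 mg/L
k = ln2 / t½ = 0.693147 / 9.26 = 0.07485 h⁻¹
Fraction remaining after one interval: r = e^(−kτ) = e^(−0.07485 × 20.3) = 0.2188
Before dose 2, 1 dose has been given (aged 1τ).
C_trough = C₀ × r = 7.162 × 0.2188 = 1.567 mg/L

1.6 mg/L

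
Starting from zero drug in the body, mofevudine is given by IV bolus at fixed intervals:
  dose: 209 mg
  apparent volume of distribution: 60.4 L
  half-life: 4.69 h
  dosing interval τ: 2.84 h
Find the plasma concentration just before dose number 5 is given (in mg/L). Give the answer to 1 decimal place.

C₀ per dose = Dose / Vd = 209 / 60.4 = 3.460 mg/L
k = ln2 / t½ = 0.693147 / 4.69 = 0.1478 h⁻¹
Fraction remaining after one interval: r = e^(−kτ) = e^(−0.1478 × 2.84) = 0.6572
Before dose 5, 4 doses have been given (aged 1τ, 2τ, 3τ, 4τ).
C_trough = C₀ × (r + r² + … + r^4) = C₀ × r(1−r^4)/(1−r)
        = 3.460 × 0.6572 × (1 − 0.1865) / (1 − 0.6572) = 5.396 mg/L

5.4 mg/L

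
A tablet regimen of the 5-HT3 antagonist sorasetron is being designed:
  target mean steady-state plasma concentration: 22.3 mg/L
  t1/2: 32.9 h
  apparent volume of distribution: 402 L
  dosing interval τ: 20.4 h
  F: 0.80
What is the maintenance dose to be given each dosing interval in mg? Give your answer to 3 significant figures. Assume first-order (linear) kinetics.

k = ln2 / t½ = 0.693147 / 32.9 = 0.02107 h⁻¹
CL = k × Vd = 0.02107 × 402 = 8.470 L/h
At steady state, F × (Dose/τ) = Css × CL.
Dose = Css × CL × τ / F = 22.3 × 8.470 × 20.4 / 0.80 = 4816 mg

4820 mg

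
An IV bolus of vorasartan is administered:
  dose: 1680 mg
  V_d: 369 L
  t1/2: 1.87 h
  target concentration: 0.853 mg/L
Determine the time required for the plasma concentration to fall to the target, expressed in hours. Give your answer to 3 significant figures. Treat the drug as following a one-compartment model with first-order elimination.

4.52 h

C₀ = Dose / Vd = 1680 / 369 = 4.553 mg/L
k = ln2 / t½ = 0.693147 / 1.87 = 0.3707 h⁻¹
t = ln(C₀ / C) / k = ln(4.553 / 0.853) / 0.3707
  = ln(5.338) / 0.3707 = 1.675 / 0.3707 = 4.518 h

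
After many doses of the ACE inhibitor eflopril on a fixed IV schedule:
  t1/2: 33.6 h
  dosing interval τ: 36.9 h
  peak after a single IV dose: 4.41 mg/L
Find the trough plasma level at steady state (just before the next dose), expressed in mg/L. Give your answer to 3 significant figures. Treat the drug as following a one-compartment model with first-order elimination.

3.87 mg/L

k = ln2 / t½ = 0.693147 / 33.6 = 0.02063 h⁻¹
e^(−kτ) = e^(−0.02063 × 36.9) = 0.4671
Accumulation ratio R = 1 / (1 − e^(−kτ)) = 1 / (1 − 0.4671) = 1.877
Steady-state trough = C₀ × R × e^(−kτ) = 4.41 × 1.877 × 0.4671 = 3.866 mg/L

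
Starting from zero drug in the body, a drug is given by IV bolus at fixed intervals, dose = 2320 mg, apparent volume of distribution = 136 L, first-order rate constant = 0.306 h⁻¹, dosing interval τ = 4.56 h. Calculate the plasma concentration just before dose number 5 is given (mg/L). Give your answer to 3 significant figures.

C₀ per dose = Dose / Vd = 2320 / 136 = 17.06 mg/L
Fraction remaining after one interval: r = e^(−kτ) = e^(−0.3060 × 4.56) = 0.2477
Before dose 5, 4 doses have been given (aged 1τ, 2τ, 3τ, 4τ).
C_trough = C₀ × (r + r² + … + r^4) = C₀ × r(1−r^4)/(1−r)
        = 17.06 × 0.2477 × (1 − 0.003764) / (1 − 0.2477) = 5.596 mg/L

5.60 mg/L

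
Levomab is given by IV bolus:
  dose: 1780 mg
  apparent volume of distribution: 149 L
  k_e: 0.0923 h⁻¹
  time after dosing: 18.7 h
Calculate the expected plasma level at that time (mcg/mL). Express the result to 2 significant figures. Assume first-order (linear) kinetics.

C₀ = Dose / Vd = 1780 / 149 = 11.95 mg/L
C = C₀ · e^(−k·t) = 11.95 × e^(−0.09230 × 18.7)
  = 11.95 × 0.1780 = 2.127 mg/L
(2.127 mg/L = 2.127 mcg/mL)

2.1 mcg/mL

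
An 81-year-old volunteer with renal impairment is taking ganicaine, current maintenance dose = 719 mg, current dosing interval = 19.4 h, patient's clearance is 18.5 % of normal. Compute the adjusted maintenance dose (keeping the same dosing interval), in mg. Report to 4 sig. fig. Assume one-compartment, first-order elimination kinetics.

To keep the same average steady-state level, dosing rate must scale with clearance.
CL ratio = 18.5 / 100 = 0.1850
New dose (same interval) = 719 × 0.1850 = 133.0 mg

133.0 mg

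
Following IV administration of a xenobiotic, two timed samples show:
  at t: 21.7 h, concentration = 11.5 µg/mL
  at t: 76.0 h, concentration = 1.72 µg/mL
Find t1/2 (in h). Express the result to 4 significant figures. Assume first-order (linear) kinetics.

19.81 h

k = ln(C₁/C₂) / (t₂ − t₁) = ln(11.5/1.72) / (76.0 − 21.7)
  = 1.900 / 54.30 = 0.03499 h⁻¹
t½ = ln2 / k = 0.693147 / 0.03499 = 19.81 h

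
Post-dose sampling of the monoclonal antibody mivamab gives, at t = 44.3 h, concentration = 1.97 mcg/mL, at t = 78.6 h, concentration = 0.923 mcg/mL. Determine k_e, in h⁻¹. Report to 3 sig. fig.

0.0221 h⁻¹

k = ln(C₁/C₂) / (t₂ − t₁) = ln(1.97/0.923) / (78.6 − 44.3)
  = 0.7582 / 34.30 = 0.02210 h⁻¹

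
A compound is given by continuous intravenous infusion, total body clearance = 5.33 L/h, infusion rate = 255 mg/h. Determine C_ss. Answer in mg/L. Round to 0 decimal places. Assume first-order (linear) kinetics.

48 mg/L

At steady state Css = R₀ / CL = 255 / 5.330 = 47.84 mg/L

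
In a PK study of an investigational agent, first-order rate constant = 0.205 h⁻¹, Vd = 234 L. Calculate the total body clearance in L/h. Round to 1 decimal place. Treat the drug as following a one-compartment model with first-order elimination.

CL = k × Vd = 0.205 × 234 = 47.97 L/h

48.0 L/h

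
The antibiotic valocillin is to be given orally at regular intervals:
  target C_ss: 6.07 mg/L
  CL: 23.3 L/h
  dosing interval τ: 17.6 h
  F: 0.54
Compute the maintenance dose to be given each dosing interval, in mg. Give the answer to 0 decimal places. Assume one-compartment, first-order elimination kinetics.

At steady state, F × (Dose/τ) = Css × CL.
Dose = Css × CL × τ / F = 6.07 × 23.30 × 17.6 / 0.54 = 4610 mg

4610 mg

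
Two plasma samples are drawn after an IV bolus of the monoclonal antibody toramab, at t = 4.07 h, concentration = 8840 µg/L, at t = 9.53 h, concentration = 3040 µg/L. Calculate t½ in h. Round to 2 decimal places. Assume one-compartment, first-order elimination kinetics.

3.55 h

k = ln(C₁/C₂) / (t₂ − t₁) = ln(8840/3040) / (9.53 − 4.07)
  = 1.067 / 5.460 = 0.1954 h⁻¹
t½ = ln2 / k = 0.693147 / 0.1954 = 3.547 h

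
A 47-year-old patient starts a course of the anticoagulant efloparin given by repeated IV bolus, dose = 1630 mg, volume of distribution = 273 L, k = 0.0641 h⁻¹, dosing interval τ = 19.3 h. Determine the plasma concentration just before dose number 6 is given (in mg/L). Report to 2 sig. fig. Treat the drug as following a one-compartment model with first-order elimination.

2.4 mg/L

C₀ per dose = Dose / Vd = 1630 / 273 = 5.971 mg/L
Fraction remaining after one interval: r = e^(−kτ) = e^(−0.06410 × 19.3) = 0.2902
Before dose 6, 5 doses have been given (aged 1τ, 2τ, 3τ, 4τ, 5τ).
C_trough = C₀ × (r + r² + … + r^5) = C₀ × r(1−r^5)/(1−r)
        = 5.971 × 0.2902 × (1 − 0.002058) / (1 − 0.2902) = 2.436 mg/L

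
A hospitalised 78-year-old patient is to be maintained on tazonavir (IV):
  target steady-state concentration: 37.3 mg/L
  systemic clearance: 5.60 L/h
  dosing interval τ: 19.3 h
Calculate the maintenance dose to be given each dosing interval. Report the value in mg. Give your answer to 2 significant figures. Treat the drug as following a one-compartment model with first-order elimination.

At steady state, Dose/τ = Css × CL.
Dose = Css × CL × τ = 37.3 × 5.600 × 19.3 = 4031 mg

4000 mg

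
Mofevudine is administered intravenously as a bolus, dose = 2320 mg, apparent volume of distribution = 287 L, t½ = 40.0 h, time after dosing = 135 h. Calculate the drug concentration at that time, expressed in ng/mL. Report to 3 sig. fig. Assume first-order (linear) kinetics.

C₀ = Dose / Vd = 2320 / 287 = 8.084 mg/L
k = ln2 / t½ = 0.693147 / 40.0 = 0.01733 h⁻¹
C = C₀ · e^(−k·t) = 8.084 × e^(−0.01733 × 135)
  = 8.084 × 0.09637 = 0.7791 mg/L
Convert: 0.7791 mg/L × 1000 = 779.1 ng/mL

779 ng/mL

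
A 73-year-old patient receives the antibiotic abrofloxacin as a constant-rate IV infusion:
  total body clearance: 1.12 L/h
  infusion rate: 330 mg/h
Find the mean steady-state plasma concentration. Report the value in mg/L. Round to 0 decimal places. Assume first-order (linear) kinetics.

295 mg/L

At steady state Css = R₀ / CL = 330 / 1.120 = 294.6 mg/L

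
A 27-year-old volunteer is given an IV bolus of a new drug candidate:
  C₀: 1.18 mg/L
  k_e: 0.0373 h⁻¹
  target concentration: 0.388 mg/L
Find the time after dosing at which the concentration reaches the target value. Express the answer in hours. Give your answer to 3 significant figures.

t = ln(C₀ / C) / k = ln(1.180 / 0.388) / 0.03730
  = ln(3.041) / 0.03730 = 1.112 / 0.03730 = 29.81 h

29.8 h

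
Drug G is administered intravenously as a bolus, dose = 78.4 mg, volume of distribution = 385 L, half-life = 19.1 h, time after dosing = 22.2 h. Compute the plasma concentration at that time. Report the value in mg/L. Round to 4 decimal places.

0.0910 mg/L

C₀ = Dose / Vd = 78.40 / 385 = 0.2036 mg/L
k = ln2 / t½ = 0.693147 / 19.1 = 0.03629 h⁻¹
C = C₀ · e^(−k·t) = 0.2036 × e^(−0.03629 × 22.2)
  = 0.2036 × 0.4468 = 0.09097 mg/L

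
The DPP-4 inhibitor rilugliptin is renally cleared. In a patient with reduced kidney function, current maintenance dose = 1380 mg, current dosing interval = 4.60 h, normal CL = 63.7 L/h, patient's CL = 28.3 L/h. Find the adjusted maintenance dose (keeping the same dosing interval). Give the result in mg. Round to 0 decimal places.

To keep the same average steady-state level, dosing rate must scale with clearance.
CL ratio = 28.3 / 63.7 = 0.4443
New dose (same interval) = 1380 × 0.4443 = 613.1 mg

613 mg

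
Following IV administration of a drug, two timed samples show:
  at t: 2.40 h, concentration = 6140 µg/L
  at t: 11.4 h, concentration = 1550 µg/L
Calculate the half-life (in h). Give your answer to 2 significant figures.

4.5 h

k = ln(C₁/C₂) / (t₂ − t₁) = ln(6140/1550) / (11.4 − 2.40)
  = 1.377 / 9.000 = 0.1530 h⁻¹
t½ = ln2 / k = 0.693147 / 0.1530 = 4.530 h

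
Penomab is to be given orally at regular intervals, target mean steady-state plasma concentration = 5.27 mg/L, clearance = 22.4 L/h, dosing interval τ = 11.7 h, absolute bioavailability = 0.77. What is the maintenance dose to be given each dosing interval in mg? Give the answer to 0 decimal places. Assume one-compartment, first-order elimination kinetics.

At steady state, F × (Dose/τ) = Css × CL.
Dose = Css × CL × τ / F = 5.27 × 22.40 × 11.7 / 0.77 = 1794 mg

1794 mg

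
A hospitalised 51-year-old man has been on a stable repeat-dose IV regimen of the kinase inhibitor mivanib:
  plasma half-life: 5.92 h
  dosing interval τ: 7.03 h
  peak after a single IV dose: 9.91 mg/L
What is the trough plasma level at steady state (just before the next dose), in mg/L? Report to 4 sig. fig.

7.757 mg/L

k = ln2 / t½ = 0.693147 / 5.92 = 0.1171 h⁻¹
e^(−kτ) = e^(−0.1171 × 7.03) = 0.4390
Accumulation ratio R = 1 / (1 − e^(−kτ)) = 1 / (1 − 0.4390) = 1.783
Steady-state trough = C₀ × R × e^(−kτ) = 9.91 × 1.783 × 0.4390 = 7.757 mg/L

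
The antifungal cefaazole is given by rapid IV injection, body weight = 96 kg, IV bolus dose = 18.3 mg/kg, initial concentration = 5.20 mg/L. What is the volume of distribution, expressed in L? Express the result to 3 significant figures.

Dose = 18.3 × 96 = 1757 mg
Vd = Dose / C₀ = 1757 / 5.20 = 337.9 L

338 L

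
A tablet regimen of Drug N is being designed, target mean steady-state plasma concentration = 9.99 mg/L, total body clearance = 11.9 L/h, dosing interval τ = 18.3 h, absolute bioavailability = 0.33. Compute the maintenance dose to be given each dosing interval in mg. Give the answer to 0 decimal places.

At steady state, F × (Dose/τ) = Css × CL.
Dose = Css × CL × τ / F = 9.99 × 11.90 × 18.3 / 0.33 = 6592 mg

6592 mg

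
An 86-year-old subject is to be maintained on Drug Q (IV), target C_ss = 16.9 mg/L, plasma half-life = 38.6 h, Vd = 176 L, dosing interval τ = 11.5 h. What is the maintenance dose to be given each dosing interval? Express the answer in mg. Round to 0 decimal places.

k = ln2 / t½ = 0.693147 / 38.6 = 0.01796 h⁻¹
CL = k × Vd = 0.01796 × 176 = 3.161 L/h
At steady state, Dose/τ = Css × CL.
Dose = Css × CL × τ = 16.9 × 3.161 × 11.5 = 614.3 mg

614 mg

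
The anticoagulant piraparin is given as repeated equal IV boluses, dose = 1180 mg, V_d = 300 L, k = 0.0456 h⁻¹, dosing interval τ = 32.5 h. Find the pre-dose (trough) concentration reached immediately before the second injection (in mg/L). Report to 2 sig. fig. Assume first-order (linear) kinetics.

0.89 mg/L

C₀ per dose = Dose / Vd = 1180 / 300 = 3.933 mg/L
Fraction remaining after one interval: r = e^(−kτ) = e^(−0.04560 × 32.5) = 0.2272
Before dose 2, 1 dose has been given (aged 1τ).
C_trough = C₀ × r = 3.933 × 0.2272 = 0.8936 mg/L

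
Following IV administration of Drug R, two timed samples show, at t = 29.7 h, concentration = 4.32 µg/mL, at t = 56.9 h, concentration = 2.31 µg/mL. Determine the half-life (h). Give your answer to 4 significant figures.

k = ln(C₁/C₂) / (t₂ − t₁) = ln(4.32/2.31) / (56.9 − 29.7)
  = 0.6260 / 27.20 = 0.02301 h⁻¹
t½ = ln2 / k = 0.693147 / 0.02301 = 30.12 h

30.12 h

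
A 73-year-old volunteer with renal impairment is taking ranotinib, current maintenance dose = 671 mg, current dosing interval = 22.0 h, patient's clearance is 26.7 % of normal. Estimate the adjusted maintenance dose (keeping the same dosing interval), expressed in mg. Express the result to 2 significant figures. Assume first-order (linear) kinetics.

To keep the same average steady-state level, dosing rate must scale with clearance.
CL ratio = 26.7 / 100 = 0.2670
New dose (same interval) = 671 × 0.2670 = 179.2 mg

180 mg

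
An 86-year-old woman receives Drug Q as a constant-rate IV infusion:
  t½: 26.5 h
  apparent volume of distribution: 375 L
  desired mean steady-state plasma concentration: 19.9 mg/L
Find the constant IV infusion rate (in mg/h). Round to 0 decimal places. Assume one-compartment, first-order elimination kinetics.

k = ln2 / t½ = 0.693147 / 26.5 = 0.02616 h⁻¹
CL = k × Vd = 0.02616 × 375 = 9.810 L/h
At steady state, infusion rate R₀ = Css × CL = 19.9 × 9.810 = 195.2 mg/h

195 mg/h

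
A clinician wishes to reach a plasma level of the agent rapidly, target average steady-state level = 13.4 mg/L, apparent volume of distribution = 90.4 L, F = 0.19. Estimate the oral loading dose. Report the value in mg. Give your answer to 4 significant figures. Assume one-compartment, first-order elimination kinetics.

6376 mg

LD = Css × Vd / F = 13.4 × 90.4 / 0.19 = 6376 mg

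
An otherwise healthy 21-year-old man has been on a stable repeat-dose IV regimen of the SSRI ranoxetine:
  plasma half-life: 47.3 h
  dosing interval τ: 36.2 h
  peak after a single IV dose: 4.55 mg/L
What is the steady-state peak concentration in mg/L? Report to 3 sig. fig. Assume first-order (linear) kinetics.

11.1 mg/L

k = ln2 / t½ = 0.693147 / 47.3 = 0.01465 h⁻¹
e^(−kτ) = e^(−0.01465 × 36.2) = 0.5884
Accumulation ratio R = 1 / (1 − e^(−kτ)) = 1 / (1 − 0.5884) = 2.430
Steady-state peak = C₀ × R = 4.55 × 2.430 = 11.06 mg/L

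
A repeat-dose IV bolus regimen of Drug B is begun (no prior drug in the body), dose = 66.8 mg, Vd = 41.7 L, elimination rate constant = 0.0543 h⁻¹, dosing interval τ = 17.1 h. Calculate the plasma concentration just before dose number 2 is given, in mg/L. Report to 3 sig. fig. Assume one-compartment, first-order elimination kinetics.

0.633 mg/L

C₀ per dose = Dose / Vd = 66.8 / 41.7 = 1.602 mg/L
Fraction remaining after one interval: r = e^(−kτ) = e^(−0.05430 × 17.1) = 0.3951
Before dose 2, 1 dose has been given (aged 1τ).
C_trough = C₀ × r = 1.602 × 0.3951 = 0.6330 mg/L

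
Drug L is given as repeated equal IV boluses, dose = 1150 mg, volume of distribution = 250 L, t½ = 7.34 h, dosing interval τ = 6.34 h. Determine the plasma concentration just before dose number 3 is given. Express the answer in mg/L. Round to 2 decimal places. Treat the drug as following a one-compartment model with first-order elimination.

3.92 mg/L

C₀ per dose = Dose / Vd = 1150 / 250 = 4.600 mg/L
k = ln2 / t½ = 0.693147 / 7.34 = 0.09443 h⁻¹
Fraction remaining after one interval: r = e^(−kτ) = e^(−0.09443 × 6.34) = 0.5495
Before dose 3, 2 doses have been given (aged 1τ, 2τ).
C_trough = C₀ × (r + r²) = 4.600 × (0.5495 + 0.3020) = 3.917 mg/L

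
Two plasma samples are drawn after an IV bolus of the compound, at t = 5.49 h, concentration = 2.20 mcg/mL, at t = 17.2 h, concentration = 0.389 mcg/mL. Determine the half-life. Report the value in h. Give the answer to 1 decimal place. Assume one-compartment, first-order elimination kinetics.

k = ln(C₁/C₂) / (t₂ − t₁) = ln(2.20/0.389) / (17.2 − 5.49)
  = 1.733 / 11.71 = 0.1480 h⁻¹
t½ = ln2 / k = 0.693147 / 0.1480 = 4.683 h

4.7 h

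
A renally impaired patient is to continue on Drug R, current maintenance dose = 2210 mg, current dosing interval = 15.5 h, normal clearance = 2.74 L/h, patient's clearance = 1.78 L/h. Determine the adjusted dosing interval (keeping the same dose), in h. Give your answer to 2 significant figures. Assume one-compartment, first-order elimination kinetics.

24 h

To keep the same average steady-state level, dosing rate must scale with clearance.
CL ratio = 1.78 / 2.74 = 0.6496
New interval (same dose) = 15.5 / 0.6496 = 23.86 h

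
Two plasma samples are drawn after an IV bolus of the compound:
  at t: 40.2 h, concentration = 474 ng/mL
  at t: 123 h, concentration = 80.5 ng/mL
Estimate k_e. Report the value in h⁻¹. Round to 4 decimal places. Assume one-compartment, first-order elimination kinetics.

k = ln(C₁/C₂) / (t₂ − t₁) = ln(474/80.5) / (123 − 40.2)
  = 1.773 / 82.80 = 0.02141 h⁻¹

0.0214 h⁻¹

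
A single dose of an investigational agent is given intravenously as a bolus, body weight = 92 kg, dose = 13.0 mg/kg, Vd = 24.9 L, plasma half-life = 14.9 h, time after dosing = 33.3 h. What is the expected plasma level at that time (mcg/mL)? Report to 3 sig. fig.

10.2 mcg/mL

Total dose = 13.0 × 92 = 1196 mg
C₀ = Dose / Vd = 1196 / 24.9 = 48.03 mg/L
k = ln2 / t½ = 0.693147 / 14.9 = 0.04652 h⁻¹
C = C₀ · e^(−k·t) = 48.03 × e^(−0.04652 × 33.3)
  = 48.03 × 0.2124 = 10.20 mg/L
(10.20 mg/L = 10.20 mcg/mL)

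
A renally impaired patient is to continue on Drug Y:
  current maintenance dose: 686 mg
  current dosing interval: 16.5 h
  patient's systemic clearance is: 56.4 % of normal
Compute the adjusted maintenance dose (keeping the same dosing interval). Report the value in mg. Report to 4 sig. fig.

To keep the same average steady-state level, dosing rate must scale with clearance.
CL ratio = 56.4 / 100 = 0.5640
New dose (same interval) = 686 × 0.5640 = 386.9 mg

386.9 mg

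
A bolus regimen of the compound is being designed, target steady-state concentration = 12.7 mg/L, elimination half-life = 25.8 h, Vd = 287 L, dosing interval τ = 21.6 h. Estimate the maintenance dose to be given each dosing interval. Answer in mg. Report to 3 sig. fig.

k = ln2 / t½ = 0.693147 / 25.8 = 0.02687 h⁻¹
CL = k × Vd = 0.02687 × 287 = 7.712 L/h
At steady state, Dose/τ = Css × CL.
Dose = Css × CL × τ = 12.7 × 7.712 × 21.6 = 2116 mg

2120 mg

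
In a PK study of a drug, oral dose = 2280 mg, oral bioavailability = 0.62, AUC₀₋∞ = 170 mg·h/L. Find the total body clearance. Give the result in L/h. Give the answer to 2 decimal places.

8.32 L/h

CL = F·Dose / AUC = 0.62 × 2280 / 170 = 8.315 L/h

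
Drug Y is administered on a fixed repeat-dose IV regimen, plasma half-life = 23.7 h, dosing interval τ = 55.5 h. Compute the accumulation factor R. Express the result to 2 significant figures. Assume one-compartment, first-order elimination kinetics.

k = ln2 / t½ = 0.693147 / 23.7 = 0.02925 h⁻¹
e^(−kτ) = e^(−0.02925 × 55.5) = 0.1972
Accumulation ratio R = 1 / (1 − e^(−kτ)) = 1 / (1 − 0.1972) = 1.246

1.2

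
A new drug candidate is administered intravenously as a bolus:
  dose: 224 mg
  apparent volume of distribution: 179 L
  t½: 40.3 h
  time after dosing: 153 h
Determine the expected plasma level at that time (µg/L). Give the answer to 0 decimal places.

90 µg/L

C₀ = Dose / Vd = 224.0 / 179 = 1.251 mg/L
k = ln2 / t½ = 0.693147 / 40.3 = 0.01720 h⁻¹
C = C₀ · e^(−k·t) = 1.251 × e^(−0.01720 × 153)
  = 1.251 × 0.07196 = 0.09002 mg/L
Convert: 0.09002 mg/L × 1000 = 90.02 µg/L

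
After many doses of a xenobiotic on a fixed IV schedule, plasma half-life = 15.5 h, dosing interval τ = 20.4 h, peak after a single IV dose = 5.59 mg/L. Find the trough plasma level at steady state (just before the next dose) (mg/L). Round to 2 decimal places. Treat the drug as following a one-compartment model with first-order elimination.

3.75 mg/L

k = ln2 / t½ = 0.693147 / 15.5 = 0.04472 h⁻¹
e^(−kτ) = e^(−0.04472 × 20.4) = 0.4016
Accumulation ratio R = 1 / (1 − e^(−kτ)) = 1 / (1 − 0.4016) = 1.671
Steady-state trough = C₀ × R × e^(−kτ) = 5.59 × 1.671 × 0.4016 = 3.751 mg/L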